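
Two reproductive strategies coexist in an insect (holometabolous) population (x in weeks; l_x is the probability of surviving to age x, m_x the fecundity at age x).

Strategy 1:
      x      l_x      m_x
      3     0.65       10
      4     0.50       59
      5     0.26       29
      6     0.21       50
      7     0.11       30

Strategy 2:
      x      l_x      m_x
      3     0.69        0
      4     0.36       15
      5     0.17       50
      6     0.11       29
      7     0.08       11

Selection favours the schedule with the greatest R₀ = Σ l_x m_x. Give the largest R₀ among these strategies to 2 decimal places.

57.34

Strategy 1: R₀ = 0.65×10 + 0.50×59 + 0.26×29 + 0.21×50 + 0.11×30 = 57.3400
Strategy 2: R₀ = 0.69×0 + 0.36×15 + 0.17×50 + 0.11×29 + 0.08×11 = 17.9700
Highest R₀: strategy 1 with 57.3400.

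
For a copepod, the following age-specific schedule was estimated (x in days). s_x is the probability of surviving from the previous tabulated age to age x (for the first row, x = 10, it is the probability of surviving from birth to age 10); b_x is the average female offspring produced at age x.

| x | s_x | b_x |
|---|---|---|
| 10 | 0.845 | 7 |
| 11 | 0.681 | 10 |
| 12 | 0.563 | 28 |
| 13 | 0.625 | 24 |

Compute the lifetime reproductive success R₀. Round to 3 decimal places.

Survivorship from birth: l_x = s_10·s_11·…·s_x.
  l_10 = 0.84500
  l_11 = 0.57544
  l_12 = 0.32398
  l_13 = 0.20248
R₀ = Σ l_x b_x:
  age 10: 0.84500 × 7 = 5.9150
  age 11: 0.57544 × 10 = 5.7544
  age 12: 0.32398 × 28 = 9.0714
  age 13: 0.20248 × 24 = 4.8595
R₀ = 5.9150 + 5.7544 + 9.0714 + 4.8595 = 25.6004

25.600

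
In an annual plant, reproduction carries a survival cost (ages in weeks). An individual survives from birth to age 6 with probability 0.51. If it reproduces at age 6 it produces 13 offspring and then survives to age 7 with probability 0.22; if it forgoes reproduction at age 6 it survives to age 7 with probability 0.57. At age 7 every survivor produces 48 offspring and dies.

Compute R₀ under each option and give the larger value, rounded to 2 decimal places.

breed at age 6: R₀ = 0.51 × (13 + 0.22 × 48) = 0.51 × 23.5600 = 12.0156
delay to age 7: R₀ = 0.51 × (0.57 × 48) = 0.51 × 27.3600 = 13.9536
Higher: delay to age 7 (13.9536).

13.95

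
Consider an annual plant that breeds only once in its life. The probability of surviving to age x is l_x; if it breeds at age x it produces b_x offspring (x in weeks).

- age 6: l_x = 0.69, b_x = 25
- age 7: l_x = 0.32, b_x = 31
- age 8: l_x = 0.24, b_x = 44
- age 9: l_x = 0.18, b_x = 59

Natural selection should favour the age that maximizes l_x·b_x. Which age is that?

Expected offspring if breeding at age x = l_x × b_x:
  age 6: 0.69 × 25 = 17.250
  age 7: 0.32 × 31 = 9.920
  age 8: 0.24 × 44 = 10.560
  age 9: 0.18 × 59 = 10.620
Maximum at age 6 (17.250).

6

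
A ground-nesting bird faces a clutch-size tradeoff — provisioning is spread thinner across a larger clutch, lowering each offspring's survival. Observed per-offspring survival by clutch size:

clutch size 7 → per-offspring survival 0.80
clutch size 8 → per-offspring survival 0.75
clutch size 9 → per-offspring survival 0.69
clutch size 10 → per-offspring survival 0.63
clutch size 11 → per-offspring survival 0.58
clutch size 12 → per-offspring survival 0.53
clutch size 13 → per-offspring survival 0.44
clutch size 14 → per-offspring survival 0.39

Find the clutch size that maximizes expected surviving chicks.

11

Expected surviving chicks = c × s(c):
  c=7: 7 × 0.80 = 5.600
  c=8: 8 × 0.75 = 6.000
  c=9: 9 × 0.69 = 6.210
  c=10: 10 × 0.63 = 6.300
  c=11: 11 × 0.58 = 6.380
  c=12: 12 × 0.53 = 6.360
  c=13: 13 × 0.44 = 5.720
  c=14: 14 × 0.39 = 5.460
Maximum at c = 11 (6.380 surviving chicks).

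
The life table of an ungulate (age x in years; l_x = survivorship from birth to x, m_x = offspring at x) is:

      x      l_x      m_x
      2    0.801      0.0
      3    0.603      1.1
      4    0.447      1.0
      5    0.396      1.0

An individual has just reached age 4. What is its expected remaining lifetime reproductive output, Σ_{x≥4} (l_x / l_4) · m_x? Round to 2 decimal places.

1.89

l_4 = 0.447. Conditional survival from age 4 to x is l_x / l_4.
  x=4: (0.447/0.447) × 1.0 = 1.0000
  x=5: (0.396/0.447) × 1.0 = 0.8859
Sum = 1.0000 + 0.8859 = 1.8859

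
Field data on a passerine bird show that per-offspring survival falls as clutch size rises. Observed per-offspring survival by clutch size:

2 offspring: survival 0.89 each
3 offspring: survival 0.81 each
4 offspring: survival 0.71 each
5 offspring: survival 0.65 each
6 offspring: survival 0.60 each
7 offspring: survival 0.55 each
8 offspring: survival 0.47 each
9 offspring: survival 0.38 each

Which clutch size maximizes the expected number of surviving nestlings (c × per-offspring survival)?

7

Expected surviving nestlings = c × s(c):
  c=2: 2 × 0.89 = 1.780
  c=3: 3 × 0.81 = 2.430
  c=4: 4 × 0.71 = 2.840
  c=5: 5 × 0.65 = 3.250
  c=6: 6 × 0.60 = 3.600
  c=7: 7 × 0.55 = 3.850
  c=8: 8 × 0.47 = 3.760
  c=9: 9 × 0.38 = 3.420
Maximum at c = 7 (3.850 surviving nestlings).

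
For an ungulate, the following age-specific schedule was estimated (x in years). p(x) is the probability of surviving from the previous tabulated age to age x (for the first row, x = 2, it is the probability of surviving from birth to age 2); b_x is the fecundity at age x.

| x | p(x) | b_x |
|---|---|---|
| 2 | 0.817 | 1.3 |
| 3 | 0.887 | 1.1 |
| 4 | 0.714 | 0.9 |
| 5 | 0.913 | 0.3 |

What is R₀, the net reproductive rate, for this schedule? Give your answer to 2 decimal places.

2.47

Survivorship from birth: l_x = p_2·p_3·…·p_x.
  l_2 = 0.81700
  l_3 = 0.72468
  l_4 = 0.51742
  l_5 = 0.47241
R₀ = Σ l_x b_x:
  age 2: 0.81700 × 1.3 = 1.0621
  age 3: 0.72468 × 1.1 = 0.7971
  age 4: 0.51742 × 0.9 = 0.4657
  age 5: 0.47241 × 0.3 = 0.1417
R₀ = 1.0621 + 0.7971 + 0.4657 + 0.1417 = 2.4666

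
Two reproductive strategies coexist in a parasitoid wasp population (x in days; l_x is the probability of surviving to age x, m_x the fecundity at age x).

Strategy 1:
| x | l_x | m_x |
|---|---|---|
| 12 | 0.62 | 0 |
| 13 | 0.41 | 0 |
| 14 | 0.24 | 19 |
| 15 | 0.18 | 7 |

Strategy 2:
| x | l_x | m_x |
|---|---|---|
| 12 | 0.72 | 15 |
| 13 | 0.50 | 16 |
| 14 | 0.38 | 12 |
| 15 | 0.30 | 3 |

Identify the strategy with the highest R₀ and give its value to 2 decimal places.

24.26

Strategy 1: R₀ = 0.62×0 + 0.41×0 + 0.24×19 + 0.18×7 = 5.8200
Strategy 2: R₀ = 0.72×15 + 0.50×16 + 0.38×12 + 0.30×3 = 24.2600
Highest R₀: strategy 2 with 24.2600.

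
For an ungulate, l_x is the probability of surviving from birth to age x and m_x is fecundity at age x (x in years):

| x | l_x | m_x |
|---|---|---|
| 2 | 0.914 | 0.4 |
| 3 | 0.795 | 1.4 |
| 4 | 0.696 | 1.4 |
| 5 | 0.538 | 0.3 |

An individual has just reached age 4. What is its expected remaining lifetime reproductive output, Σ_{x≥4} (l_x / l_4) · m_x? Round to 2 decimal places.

l_4 = 0.696. Conditional survival from age 4 to x is l_x / l_4.
  x=4: (0.696/0.696) × 1.4 = 1.4000
  x=5: (0.538/0.696) × 0.3 = 0.2319
Sum = 1.4000 + 0.2319 = 1.6319

1.63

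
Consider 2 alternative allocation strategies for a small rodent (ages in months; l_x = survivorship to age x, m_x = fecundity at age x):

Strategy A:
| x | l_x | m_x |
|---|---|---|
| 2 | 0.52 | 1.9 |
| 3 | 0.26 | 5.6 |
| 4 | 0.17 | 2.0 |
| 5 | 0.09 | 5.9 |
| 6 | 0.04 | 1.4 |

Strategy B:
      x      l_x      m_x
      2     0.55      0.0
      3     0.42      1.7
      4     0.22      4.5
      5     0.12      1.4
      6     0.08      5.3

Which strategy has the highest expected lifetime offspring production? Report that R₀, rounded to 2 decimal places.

Strategy A: R₀ = 0.52×1.9 + 0.26×5.6 + 0.17×2.0 + 0.09×5.9 + 0.04×1.4 = 3.3710
Strategy B: R₀ = 0.55×0.0 + 0.42×1.7 + 0.22×4.5 + 0.12×1.4 + 0.08×5.3 = 2.2960
Highest R₀: strategy A with 3.3710.

3.37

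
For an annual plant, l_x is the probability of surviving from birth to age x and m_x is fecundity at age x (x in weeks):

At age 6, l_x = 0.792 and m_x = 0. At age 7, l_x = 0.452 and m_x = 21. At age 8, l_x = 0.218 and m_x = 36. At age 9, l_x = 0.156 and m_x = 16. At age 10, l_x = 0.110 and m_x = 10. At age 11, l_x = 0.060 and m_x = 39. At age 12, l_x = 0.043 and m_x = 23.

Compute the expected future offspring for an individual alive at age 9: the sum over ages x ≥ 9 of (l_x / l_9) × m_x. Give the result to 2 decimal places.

44.39

l_9 = 0.156. Conditional survival from age 9 to x is l_x / l_9.
  x=9: (0.156/0.156) × 16 = 16.0000
  x=10: (0.110/0.156) × 10 = 7.0513
  x=11: (0.060/0.156) × 39 = 15.0000
  x=12: (0.043/0.156) × 23 = 6.3397
Sum = 16.0000 + 7.0513 + 15.0000 + 6.3397 = 44.3910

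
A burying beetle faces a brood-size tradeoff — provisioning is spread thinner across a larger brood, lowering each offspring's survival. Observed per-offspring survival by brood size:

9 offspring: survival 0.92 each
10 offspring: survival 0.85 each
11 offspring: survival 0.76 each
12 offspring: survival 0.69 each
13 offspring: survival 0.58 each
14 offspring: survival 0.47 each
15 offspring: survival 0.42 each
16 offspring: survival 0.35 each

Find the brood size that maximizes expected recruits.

10

Expected recruits = c × s(c):
  c=9: 9 × 0.92 = 8.280
  c=10: 10 × 0.85 = 8.500
  c=11: 11 × 0.76 = 8.360
  c=12: 12 × 0.69 = 8.280
  c=13: 13 × 0.58 = 7.540
  c=14: 14 × 0.47 = 6.580
  c=15: 15 × 0.42 = 6.300
  c=16: 16 × 0.35 = 5.600
Maximum at c = 10 (8.500 recruits).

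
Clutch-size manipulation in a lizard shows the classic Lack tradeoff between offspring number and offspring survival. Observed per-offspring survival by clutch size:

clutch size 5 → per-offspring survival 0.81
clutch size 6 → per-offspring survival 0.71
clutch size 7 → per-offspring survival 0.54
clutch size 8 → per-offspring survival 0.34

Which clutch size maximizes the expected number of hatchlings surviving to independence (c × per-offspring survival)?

Expected hatchlings surviving to independence = c × s(c):
  c=5: 5 × 0.81 = 4.050
  c=6: 6 × 0.71 = 4.260
  c=7: 7 × 0.54 = 3.780
  c=8: 8 × 0.34 = 2.720
Maximum at c = 6 (4.260 hatchlings surviving to independence).

6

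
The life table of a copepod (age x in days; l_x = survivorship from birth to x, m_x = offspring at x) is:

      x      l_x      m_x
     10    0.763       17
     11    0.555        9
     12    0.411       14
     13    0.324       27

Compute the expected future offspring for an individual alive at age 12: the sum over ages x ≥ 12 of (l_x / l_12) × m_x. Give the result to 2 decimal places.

35.28

l_12 = 0.411. Conditional survival from age 12 to x is l_x / l_12.
  x=12: (0.411/0.411) × 14 = 14.0000
  x=13: (0.324/0.411) × 27 = 21.2847
Sum = 14.0000 + 21.2847 = 35.2847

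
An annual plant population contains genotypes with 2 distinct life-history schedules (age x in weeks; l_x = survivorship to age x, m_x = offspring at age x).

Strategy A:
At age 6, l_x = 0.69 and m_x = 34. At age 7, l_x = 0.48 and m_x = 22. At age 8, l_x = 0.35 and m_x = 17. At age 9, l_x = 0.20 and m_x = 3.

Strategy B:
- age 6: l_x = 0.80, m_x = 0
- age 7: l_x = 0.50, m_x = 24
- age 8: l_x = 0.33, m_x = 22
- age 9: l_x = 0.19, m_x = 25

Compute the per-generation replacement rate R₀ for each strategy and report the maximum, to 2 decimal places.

40.57

Strategy A: R₀ = 0.69×34 + 0.48×22 + 0.35×17 + 0.20×3 = 40.5700
Strategy B: R₀ = 0.80×0 + 0.50×24 + 0.33×22 + 0.19×25 = 24.0100
Highest R₀: strategy A with 40.5700.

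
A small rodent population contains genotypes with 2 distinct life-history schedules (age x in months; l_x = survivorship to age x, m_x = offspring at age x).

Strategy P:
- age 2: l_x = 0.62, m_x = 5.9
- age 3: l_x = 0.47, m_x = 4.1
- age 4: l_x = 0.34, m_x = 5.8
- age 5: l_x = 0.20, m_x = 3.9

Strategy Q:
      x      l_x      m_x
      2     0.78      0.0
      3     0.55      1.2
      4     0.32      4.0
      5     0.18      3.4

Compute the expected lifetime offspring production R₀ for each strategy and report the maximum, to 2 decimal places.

Strategy P: R₀ = 0.62×5.9 + 0.47×4.1 + 0.34×5.8 + 0.20×3.9 = 8.3370
Strategy Q: R₀ = 0.78×0.0 + 0.55×1.2 + 0.32×4.0 + 0.18×3.4 = 2.5520
Highest R₀: strategy P with 8.3370.

8.34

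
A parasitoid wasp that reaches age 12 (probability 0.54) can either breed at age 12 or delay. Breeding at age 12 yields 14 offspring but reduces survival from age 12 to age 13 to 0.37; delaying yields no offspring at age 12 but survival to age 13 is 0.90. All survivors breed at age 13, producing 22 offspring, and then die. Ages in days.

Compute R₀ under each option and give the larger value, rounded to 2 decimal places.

breed at age 12: R₀ = 0.54 × (14 + 0.37 × 22) = 0.54 × 22.1400 = 11.9556
delay to age 13: R₀ = 0.54 × (0.90 × 22) = 0.54 × 19.8000 = 10.6920
Higher: breed at age 12 (11.9556).

11.96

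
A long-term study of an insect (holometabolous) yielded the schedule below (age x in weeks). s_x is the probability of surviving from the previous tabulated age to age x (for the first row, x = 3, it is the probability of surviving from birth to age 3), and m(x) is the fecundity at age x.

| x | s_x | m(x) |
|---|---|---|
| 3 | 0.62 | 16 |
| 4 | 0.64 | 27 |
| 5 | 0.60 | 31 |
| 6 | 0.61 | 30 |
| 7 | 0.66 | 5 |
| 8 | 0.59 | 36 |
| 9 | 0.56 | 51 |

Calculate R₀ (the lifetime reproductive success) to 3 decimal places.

Survivorship from birth: l_x = s_3·s_4·…·s_x.
  l_3 = 0.62000
  l_4 = 0.39680
  l_5 = 0.23808
  l_6 = 0.14523
  l_7 = 0.09585
  l_8 = 0.05655
  l_9 = 0.03167
R₀ = Σ l_x m(x):
  age 3: 0.62000 × 16 = 9.9200
  age 4: 0.39680 × 27 = 10.7136
  age 5: 0.23808 × 31 = 7.3805
  age 6: 0.14523 × 30 = 4.3569
  age 7: 0.09585 × 5 = 0.4793
  age 8: 0.05655 × 36 = 2.0358
  age 9: 0.03167 × 51 = 1.6152
R₀ = 9.9200 + 10.7136 + 7.3805 + 4.3569 + 0.4793 + 2.0358 + 1.6152 = 36.5012

36.501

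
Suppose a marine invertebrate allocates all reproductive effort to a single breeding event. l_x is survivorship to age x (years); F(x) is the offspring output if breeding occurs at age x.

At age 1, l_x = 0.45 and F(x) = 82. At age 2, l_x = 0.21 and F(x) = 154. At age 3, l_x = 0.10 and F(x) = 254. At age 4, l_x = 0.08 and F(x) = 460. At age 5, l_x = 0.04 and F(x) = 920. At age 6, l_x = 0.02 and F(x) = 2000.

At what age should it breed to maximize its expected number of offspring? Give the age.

Expected offspring if breeding at age x = l_x × F(x):
  age 1: 0.45 × 82 = 36.900
  age 2: 0.21 × 154 = 32.340
  age 3: 0.10 × 254 = 25.400
  age 4: 0.08 × 460 = 36.800
  age 5: 0.04 × 920 = 36.800
  age 6: 0.02 × 2000 = 40.000
Maximum at age 6 (40.000).

6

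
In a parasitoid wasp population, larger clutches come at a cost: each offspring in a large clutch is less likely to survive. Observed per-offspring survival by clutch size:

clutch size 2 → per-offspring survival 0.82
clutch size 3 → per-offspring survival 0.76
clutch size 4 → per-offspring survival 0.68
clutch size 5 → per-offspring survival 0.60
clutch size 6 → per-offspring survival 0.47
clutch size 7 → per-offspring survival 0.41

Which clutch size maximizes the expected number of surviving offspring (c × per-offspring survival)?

5

Expected surviving offspring = c × s(c):
  c=2: 2 × 0.82 = 1.640
  c=3: 3 × 0.76 = 2.280
  c=4: 4 × 0.68 = 2.720
  c=5: 5 × 0.60 = 3.000
  c=6: 6 × 0.47 = 2.820
  c=7: 7 × 0.41 = 2.870
Maximum at c = 5 (3.000 surviving offspring).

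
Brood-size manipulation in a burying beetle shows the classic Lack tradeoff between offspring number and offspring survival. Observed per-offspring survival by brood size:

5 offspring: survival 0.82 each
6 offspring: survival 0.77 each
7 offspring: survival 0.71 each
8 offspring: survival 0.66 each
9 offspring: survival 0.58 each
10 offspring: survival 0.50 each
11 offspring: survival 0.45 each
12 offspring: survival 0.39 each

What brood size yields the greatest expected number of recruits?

Expected recruits = c × s(c):
  c=5: 5 × 0.82 = 4.100
  c=6: 6 × 0.77 = 4.620
  c=7: 7 × 0.71 = 4.970
  c=8: 8 × 0.66 = 5.280
  c=9: 9 × 0.58 = 5.220
  c=10: 10 × 0.50 = 5.000
  c=11: 11 × 0.45 = 4.950
  c=12: 12 × 0.39 = 4.680
Maximum at c = 8 (5.280 recruits).

8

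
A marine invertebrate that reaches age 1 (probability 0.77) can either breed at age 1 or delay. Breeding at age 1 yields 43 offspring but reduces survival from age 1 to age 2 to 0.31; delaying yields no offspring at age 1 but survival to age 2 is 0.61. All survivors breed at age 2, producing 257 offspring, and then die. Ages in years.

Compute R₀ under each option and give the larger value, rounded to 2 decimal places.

breed at age 1: R₀ = 0.77 × (43 + 0.31 × 257) = 0.77 × 122.6700 = 94.4559
delay to age 2: R₀ = 0.77 × (0.61 × 257) = 0.77 × 156.7700 = 120.7129
Higher: delay to age 2 (120.7129).

120.71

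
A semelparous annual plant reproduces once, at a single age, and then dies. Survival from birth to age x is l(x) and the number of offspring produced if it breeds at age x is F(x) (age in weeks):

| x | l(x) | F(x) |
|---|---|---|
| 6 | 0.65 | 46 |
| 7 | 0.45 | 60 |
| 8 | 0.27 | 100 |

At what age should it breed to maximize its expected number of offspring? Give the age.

6

Expected offspring if breeding at age x = l(x) × F(x):
  age 6: 0.65 × 46 = 29.900
  age 7: 0.45 × 60 = 27.000
  age 8: 0.27 × 100 = 27.000
Maximum at age 6 (29.900).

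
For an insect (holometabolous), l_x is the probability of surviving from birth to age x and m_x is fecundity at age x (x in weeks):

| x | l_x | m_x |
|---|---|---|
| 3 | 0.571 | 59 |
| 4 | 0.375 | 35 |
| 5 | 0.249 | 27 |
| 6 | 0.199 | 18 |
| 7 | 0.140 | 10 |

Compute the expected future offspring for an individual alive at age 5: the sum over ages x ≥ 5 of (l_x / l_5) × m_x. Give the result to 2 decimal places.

47.01

l_5 = 0.249. Conditional survival from age 5 to x is l_x / l_5.
  x=5: (0.249/0.249) × 27 = 27.0000
  x=6: (0.199/0.249) × 18 = 14.3855
  x=7: (0.140/0.249) × 10 = 5.6225
Sum = 27.0000 + 14.3855 + 5.6225 = 47.0080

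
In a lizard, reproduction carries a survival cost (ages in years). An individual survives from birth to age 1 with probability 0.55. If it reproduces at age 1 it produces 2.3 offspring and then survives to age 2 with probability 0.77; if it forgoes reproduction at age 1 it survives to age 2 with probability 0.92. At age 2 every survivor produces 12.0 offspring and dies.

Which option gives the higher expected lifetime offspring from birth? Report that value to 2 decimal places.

breed at age 1: R₀ = 0.55 × (2.3 + 0.77 × 12.0) = 0.55 × 11.5400 = 6.3470
delay to age 2: R₀ = 0.55 × (0.92 × 12.0) = 0.55 × 11.0400 = 6.0720
Higher: breed at age 1 (6.3470).

6.35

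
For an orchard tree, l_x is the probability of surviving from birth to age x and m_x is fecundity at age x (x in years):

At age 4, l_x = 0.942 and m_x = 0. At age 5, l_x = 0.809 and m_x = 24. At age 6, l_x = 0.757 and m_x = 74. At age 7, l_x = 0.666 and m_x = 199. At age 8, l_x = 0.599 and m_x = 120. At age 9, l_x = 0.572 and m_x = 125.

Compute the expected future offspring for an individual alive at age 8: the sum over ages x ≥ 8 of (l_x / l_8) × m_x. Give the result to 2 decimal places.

l_8 = 0.599. Conditional survival from age 8 to x is l_x / l_8.
  x=8: (0.599/0.599) × 120 = 120.0000
  x=9: (0.572/0.599) × 125 = 119.3656
Sum = 120.0000 + 119.3656 = 239.3656

239.37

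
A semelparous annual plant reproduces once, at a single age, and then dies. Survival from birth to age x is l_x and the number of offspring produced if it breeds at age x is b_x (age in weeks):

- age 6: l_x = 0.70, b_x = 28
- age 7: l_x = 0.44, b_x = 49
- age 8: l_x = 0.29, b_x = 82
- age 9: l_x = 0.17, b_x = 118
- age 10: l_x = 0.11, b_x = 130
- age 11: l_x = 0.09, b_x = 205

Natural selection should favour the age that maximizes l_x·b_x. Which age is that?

Expected offspring if breeding at age x = l_x × b_x:
  age 6: 0.70 × 28 = 19.600
  age 7: 0.44 × 49 = 21.560
  age 8: 0.29 × 82 = 23.780
  age 9: 0.17 × 118 = 20.060
  age 10: 0.11 × 130 = 14.300
  age 11: 0.09 × 205 = 18.450
Maximum at age 8 (23.780).

8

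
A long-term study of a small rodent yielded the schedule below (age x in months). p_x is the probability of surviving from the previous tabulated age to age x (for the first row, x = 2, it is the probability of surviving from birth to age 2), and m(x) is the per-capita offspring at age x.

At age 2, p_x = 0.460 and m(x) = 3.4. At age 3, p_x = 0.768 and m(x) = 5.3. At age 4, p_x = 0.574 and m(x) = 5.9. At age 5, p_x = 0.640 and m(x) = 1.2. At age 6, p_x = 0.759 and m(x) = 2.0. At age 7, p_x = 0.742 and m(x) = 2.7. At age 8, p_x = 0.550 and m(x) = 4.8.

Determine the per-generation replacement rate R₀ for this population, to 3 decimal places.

Survivorship from birth: l_x = p_2·p_3·…·p_x.
  l_2 = 0.46000
  l_3 = 0.35328
  l_4 = 0.20278
  l_5 = 0.12978
  l_6 = 0.09850
  l_7 = 0.07309
  l_8 = 0.04020
R₀ = Σ l_x m(x):
  age 2: 0.46000 × 3.4 = 1.5640
  age 3: 0.35328 × 5.3 = 1.8724
  age 4: 0.20278 × 5.9 = 1.1964
  age 5: 0.12978 × 1.2 = 0.1557
  age 6: 0.09850 × 2.0 = 0.1970
  age 7: 0.07309 × 2.7 = 0.1973
  age 8: 0.04020 × 4.8 = 0.1930
R₀ = 1.5640 + 1.8724 + 1.1964 + 0.1557 + 0.1970 + 0.1973 + 0.1930 = 5.3758

5.376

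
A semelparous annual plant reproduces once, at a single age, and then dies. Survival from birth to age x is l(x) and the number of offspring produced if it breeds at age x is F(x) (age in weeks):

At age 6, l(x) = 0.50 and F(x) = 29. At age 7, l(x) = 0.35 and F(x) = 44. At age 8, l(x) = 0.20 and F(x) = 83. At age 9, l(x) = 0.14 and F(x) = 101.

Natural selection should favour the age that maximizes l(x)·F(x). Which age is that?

8

Expected offspring if breeding at age x = l(x) × F(x):
  age 6: 0.50 × 29 = 14.500
  age 7: 0.35 × 44 = 15.400
  age 8: 0.20 × 83 = 16.600
  age 9: 0.14 × 101 = 14.140
Maximum at age 8 (16.600).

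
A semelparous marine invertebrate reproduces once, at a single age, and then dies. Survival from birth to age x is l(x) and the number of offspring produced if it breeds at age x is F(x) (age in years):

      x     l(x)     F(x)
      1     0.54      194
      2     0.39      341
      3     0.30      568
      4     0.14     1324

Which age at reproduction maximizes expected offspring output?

Expected offspring if breeding at age x = l(x) × F(x):
  age 1: 0.54 × 194 = 104.760
  age 2: 0.39 × 341 = 132.990
  age 3: 0.30 × 568 = 170.400
  age 4: 0.14 × 1324 = 185.360
Maximum at age 4 (185.360).

4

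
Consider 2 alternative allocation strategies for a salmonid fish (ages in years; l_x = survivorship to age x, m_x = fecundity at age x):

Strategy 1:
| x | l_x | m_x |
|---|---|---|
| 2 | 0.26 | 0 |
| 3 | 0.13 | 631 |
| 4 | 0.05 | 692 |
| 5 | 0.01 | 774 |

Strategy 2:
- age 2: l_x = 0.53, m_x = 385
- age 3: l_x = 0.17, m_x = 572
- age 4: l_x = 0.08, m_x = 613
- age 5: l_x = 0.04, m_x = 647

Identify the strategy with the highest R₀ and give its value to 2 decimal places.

376.21

Strategy 1: R₀ = 0.26×0 + 0.13×631 + 0.05×692 + 0.01×774 = 124.3700
Strategy 2: R₀ = 0.53×385 + 0.17×572 + 0.08×613 + 0.04×647 = 376.2100
Highest R₀: strategy 2 with 376.2100.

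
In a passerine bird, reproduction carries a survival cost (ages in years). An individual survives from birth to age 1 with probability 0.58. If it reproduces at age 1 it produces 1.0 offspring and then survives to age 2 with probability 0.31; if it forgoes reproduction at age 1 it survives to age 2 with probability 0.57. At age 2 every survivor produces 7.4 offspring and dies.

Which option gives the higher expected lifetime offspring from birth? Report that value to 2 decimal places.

breed at age 1: R₀ = 0.58 × (1.0 + 0.31 × 7.4) = 0.58 × 3.2940 = 1.9105
delay to age 2: R₀ = 0.58 × (0.57 × 7.4) = 0.58 × 4.2180 = 2.4464
Higher: delay to age 2 (2.4464).

2.45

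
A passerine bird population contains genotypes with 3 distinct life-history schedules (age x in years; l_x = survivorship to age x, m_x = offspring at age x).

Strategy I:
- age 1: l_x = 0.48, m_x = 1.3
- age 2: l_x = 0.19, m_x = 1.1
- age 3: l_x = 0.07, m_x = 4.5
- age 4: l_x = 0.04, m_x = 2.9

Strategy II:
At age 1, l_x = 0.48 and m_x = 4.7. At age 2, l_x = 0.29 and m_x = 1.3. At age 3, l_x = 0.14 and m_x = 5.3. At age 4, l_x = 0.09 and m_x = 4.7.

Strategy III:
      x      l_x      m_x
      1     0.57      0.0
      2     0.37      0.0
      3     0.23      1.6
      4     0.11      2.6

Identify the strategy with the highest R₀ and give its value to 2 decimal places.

Strategy I: R₀ = 0.48×1.3 + 0.19×1.1 + 0.07×4.5 + 0.04×2.9 = 1.2640
Strategy II: R₀ = 0.48×4.7 + 0.29×1.3 + 0.14×5.3 + 0.09×4.7 = 3.7980
Strategy III: R₀ = 0.57×0.0 + 0.37×0.0 + 0.23×1.6 + 0.11×2.6 = 0.6540
Highest R₀: strategy II with 3.7980.

3.80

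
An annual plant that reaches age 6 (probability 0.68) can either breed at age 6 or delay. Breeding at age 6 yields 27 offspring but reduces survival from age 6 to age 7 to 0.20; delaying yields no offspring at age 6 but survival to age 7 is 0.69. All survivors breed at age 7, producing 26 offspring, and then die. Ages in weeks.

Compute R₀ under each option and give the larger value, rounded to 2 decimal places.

breed at age 6: R₀ = 0.68 × (27 + 0.20 × 26) = 0.68 × 32.2000 = 21.8960
delay to age 7: R₀ = 0.68 × (0.69 × 26) = 0.68 × 17.9400 = 12.1992
Higher: breed at age 6 (21.8960).

21.90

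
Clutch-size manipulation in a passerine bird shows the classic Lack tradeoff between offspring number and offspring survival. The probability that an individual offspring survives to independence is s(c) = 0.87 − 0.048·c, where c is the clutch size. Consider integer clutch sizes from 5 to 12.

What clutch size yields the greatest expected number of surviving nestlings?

Expected surviving nestlings = c × s(c):
  c=5: 5 × 0.630 = 3.150
  c=6: 6 × 0.582 = 3.492
  c=7: 7 × 0.534 = 3.738
  c=8: 8 × 0.486 = 3.888
  c=9: 9 × 0.438 = 3.942
  c=10: 10 × 0.390 = 3.900
  c=11: 11 × 0.342 = 3.762
  c=12: 12 × 0.294 = 3.528
Maximum at c = 9 (3.942 surviving nestlings).

9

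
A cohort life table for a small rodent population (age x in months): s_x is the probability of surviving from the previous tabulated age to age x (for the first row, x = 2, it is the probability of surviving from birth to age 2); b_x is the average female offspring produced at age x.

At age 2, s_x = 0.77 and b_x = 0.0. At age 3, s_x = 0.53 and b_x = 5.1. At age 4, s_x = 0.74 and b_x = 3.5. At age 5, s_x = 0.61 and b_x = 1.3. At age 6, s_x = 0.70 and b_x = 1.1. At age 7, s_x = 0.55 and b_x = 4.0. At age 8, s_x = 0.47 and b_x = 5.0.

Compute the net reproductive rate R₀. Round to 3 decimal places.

Survivorship from birth: l_x = s_2·s_3·…·s_x.
  l_2 = 0.77000
  l_3 = 0.40810
  l_4 = 0.30199
  l_5 = 0.18422
  l_6 = 0.12895
  l_7 = 0.07092
  l_8 = 0.03333
R₀ = Σ l_x b_x:
  age 2: 0.77000 × 0.0 = 0.0000
  age 3: 0.40810 × 5.1 = 2.0813
  age 4: 0.30199 × 3.5 = 1.0570
  age 5: 0.18422 × 1.3 = 0.2395
  age 6: 0.12895 × 1.1 = 0.1418
  age 7: 0.07092 × 4.0 = 0.2837
  age 8: 0.03333 × 5.0 = 0.1666
R₀ = 0.0000 + 2.0813 + 1.0570 + 0.2395 + 0.1418 + 0.2837 + 0.1666 = 3.9699

3.970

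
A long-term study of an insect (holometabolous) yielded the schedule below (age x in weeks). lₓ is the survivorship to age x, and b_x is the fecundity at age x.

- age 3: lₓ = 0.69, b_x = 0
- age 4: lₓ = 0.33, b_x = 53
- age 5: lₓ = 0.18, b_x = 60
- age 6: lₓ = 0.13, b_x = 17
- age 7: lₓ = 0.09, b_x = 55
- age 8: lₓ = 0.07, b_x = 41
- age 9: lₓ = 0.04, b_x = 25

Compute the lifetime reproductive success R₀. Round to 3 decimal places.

39.320

R₀ = Σ lₓ b_x:
  age 3: 0.69 × 0 = 0.0000
  age 4: 0.33 × 53 = 17.4900
  age 5: 0.18 × 60 = 10.8000
  age 6: 0.13 × 17 = 2.2100
  age 7: 0.09 × 55 = 4.9500
  age 8: 0.07 × 41 = 2.8700
  age 9: 0.04 × 25 = 1.0000
R₀ = 0.0000 + 17.4900 + 10.8000 + 2.2100 + 4.9500 + 2.8700 + 1.0000 = 39.3200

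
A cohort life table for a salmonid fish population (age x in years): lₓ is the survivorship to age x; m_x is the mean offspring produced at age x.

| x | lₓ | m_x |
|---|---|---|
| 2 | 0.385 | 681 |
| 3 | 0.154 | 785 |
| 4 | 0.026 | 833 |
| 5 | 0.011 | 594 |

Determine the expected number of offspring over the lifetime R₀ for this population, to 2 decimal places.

R₀ = Σ lₓ m_x:
  age 2: 0.385 × 681 = 262.1850
  age 3: 0.154 × 785 = 120.8900
  age 4: 0.026 × 833 = 21.6580
  age 5: 0.011 × 594 = 6.5340
R₀ = 262.1850 + 120.8900 + 21.6580 + 6.5340 = 411.2670

411.27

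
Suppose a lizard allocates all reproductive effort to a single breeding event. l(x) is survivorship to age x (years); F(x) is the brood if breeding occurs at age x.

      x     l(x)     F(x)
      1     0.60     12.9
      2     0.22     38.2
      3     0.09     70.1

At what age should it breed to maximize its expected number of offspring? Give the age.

2

Expected offspring if breeding at age x = l(x) × F(x):
  age 1: 0.60 × 12.9 = 7.740
  age 2: 0.22 × 38.2 = 8.404
  age 3: 0.09 × 70.1 = 6.309
Maximum at age 2 (8.404).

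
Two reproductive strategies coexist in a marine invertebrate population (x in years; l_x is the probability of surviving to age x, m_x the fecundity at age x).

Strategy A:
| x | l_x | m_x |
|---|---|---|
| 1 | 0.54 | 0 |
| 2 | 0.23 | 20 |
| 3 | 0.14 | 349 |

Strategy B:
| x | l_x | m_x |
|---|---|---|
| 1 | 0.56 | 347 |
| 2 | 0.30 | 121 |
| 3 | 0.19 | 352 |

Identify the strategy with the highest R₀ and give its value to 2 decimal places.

297.50

Strategy A: R₀ = 0.54×0 + 0.23×20 + 0.14×349 = 53.4600
Strategy B: R₀ = 0.56×347 + 0.30×121 + 0.19×352 = 297.5000
Highest R₀: strategy B with 297.5000.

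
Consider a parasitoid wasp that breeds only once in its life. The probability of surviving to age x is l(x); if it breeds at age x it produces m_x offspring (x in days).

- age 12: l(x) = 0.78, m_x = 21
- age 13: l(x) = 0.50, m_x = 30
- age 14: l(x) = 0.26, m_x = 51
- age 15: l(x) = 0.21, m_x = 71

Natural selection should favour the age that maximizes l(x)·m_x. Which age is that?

Expected offspring if breeding at age x = l(x) × m_x:
  age 12: 0.78 × 21 = 16.380
  age 13: 0.50 × 30 = 15.000
  age 14: 0.26 × 51 = 13.260
  age 15: 0.21 × 71 = 14.910
Maximum at age 12 (16.380).

12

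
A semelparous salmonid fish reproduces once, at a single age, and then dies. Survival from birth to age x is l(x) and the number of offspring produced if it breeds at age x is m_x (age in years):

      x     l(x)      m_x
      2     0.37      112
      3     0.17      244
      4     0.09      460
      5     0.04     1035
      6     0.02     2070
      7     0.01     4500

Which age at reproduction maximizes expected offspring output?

7

Expected offspring if breeding at age x = l(x) × m_x:
  age 2: 0.37 × 112 = 41.440
  age 3: 0.17 × 244 = 41.480
  age 4: 0.09 × 460 = 41.400
  age 5: 0.04 × 1035 = 41.400
  age 6: 0.02 × 2070 = 41.400
  age 7: 0.01 × 4500 = 45.000
Maximum at age 7 (45.000).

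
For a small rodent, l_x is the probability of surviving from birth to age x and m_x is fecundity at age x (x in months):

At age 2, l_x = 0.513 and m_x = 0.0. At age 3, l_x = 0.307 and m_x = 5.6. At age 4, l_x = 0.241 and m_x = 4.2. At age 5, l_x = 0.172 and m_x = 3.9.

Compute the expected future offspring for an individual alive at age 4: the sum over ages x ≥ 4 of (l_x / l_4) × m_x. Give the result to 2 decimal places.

l_4 = 0.241. Conditional survival from age 4 to x is l_x / l_4.
  x=4: (0.241/0.241) × 4.2 = 4.2000
  x=5: (0.172/0.241) × 3.9 = 2.7834
Sum = 4.2000 + 2.7834 = 6.9834

6.98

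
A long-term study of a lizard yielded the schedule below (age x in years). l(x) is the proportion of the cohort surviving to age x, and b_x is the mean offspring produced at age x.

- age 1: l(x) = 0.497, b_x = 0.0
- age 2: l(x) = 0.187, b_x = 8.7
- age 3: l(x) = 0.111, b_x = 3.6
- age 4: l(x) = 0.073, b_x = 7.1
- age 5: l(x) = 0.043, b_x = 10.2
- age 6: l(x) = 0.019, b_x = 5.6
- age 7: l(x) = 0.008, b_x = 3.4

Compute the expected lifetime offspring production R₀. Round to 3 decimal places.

3.117

R₀ = Σ l(x) b_x:
  age 1: 0.497 × 0.0 = 0.0000
  age 2: 0.187 × 8.7 = 1.6269
  age 3: 0.111 × 3.6 = 0.3996
  age 4: 0.073 × 7.1 = 0.5183
  age 5: 0.043 × 10.2 = 0.4386
  age 6: 0.019 × 5.6 = 0.1064
  age 7: 0.008 × 3.4 = 0.0272
R₀ = 0.0000 + 1.6269 + 0.3996 + 0.5183 + 0.4386 + 0.1064 + 0.0272 = 3.1170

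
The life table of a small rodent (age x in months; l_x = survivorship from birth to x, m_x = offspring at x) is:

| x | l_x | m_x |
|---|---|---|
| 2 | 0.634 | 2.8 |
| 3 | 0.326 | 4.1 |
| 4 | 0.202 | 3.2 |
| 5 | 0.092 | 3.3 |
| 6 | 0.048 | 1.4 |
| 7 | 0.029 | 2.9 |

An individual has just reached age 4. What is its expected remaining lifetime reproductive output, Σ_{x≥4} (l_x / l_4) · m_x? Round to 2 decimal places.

5.45

l_4 = 0.202. Conditional survival from age 4 to x is l_x / l_4.
  x=4: (0.202/0.202) × 3.2 = 3.2000
  x=5: (0.092/0.202) × 3.3 = 1.5030
  x=6: (0.048/0.202) × 1.4 = 0.3327
  x=7: (0.029/0.202) × 2.9 = 0.4163
Sum = 3.2000 + 1.5030 + 0.3327 + 0.4163 = 5.4520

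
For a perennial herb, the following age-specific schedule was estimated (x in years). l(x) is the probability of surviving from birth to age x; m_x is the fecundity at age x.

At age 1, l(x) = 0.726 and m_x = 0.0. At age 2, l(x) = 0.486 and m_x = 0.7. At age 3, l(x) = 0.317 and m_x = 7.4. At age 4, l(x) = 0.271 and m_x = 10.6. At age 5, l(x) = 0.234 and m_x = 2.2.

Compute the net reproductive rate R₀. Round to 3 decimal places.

6.073

R₀ = Σ l(x) m_x:
  age 1: 0.726 × 0.0 = 0.0000
  age 2: 0.486 × 0.7 = 0.3402
  age 3: 0.317 × 7.4 = 2.3458
  age 4: 0.271 × 10.6 = 2.8726
  age 5: 0.234 × 2.2 = 0.5148
R₀ = 0.0000 + 0.3402 + 2.3458 + 2.8726 + 0.5148 = 6.0734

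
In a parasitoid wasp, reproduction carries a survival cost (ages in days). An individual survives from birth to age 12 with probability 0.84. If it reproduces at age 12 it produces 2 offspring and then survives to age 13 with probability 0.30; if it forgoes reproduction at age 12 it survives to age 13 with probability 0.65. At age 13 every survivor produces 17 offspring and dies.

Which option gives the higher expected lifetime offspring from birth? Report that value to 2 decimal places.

9.28

breed at age 12: R₀ = 0.84 × (2 + 0.30 × 17) = 0.84 × 7.1000 = 5.9640
delay to age 13: R₀ = 0.84 × (0.65 × 17) = 0.84 × 11.0500 = 9.2820
Higher: delay to age 13 (9.2820).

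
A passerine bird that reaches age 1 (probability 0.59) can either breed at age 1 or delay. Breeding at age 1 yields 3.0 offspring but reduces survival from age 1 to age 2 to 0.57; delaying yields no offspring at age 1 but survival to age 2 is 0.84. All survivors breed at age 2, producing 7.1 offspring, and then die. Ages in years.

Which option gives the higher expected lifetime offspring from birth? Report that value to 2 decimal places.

4.16

breed at age 1: R₀ = 0.59 × (3.0 + 0.57 × 7.1) = 0.59 × 7.0470 = 4.1577
delay to age 2: R₀ = 0.59 × (0.84 × 7.1) = 0.59 × 5.9640 = 3.5188
Higher: breed at age 1 (4.1577).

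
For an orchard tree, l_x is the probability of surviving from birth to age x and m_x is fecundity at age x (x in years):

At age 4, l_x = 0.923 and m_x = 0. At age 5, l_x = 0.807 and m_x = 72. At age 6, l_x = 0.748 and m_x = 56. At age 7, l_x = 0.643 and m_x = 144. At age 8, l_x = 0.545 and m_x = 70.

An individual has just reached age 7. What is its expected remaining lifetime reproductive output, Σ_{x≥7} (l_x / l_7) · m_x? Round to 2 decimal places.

l_7 = 0.643. Conditional survival from age 7 to x is l_x / l_7.
  x=7: (0.643/0.643) × 144 = 144.0000
  x=8: (0.545/0.643) × 70 = 59.3313
Sum = 144.0000 + 59.3313 = 203.3313

203.33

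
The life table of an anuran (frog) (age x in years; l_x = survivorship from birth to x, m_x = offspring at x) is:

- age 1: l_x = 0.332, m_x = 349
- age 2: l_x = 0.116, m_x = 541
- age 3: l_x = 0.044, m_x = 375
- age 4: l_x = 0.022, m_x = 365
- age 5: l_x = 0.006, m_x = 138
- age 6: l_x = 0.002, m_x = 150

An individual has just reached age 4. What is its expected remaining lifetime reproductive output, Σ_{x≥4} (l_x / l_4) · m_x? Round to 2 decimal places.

l_4 = 0.022. Conditional survival from age 4 to x is l_x / l_4.
  x=4: (0.022/0.022) × 365 = 365.0000
  x=5: (0.006/0.022) × 138 = 37.6364
  x=6: (0.002/0.022) × 150 = 13.6364
Sum = 365.0000 + 37.6364 + 13.6364 = 416.2727

416.27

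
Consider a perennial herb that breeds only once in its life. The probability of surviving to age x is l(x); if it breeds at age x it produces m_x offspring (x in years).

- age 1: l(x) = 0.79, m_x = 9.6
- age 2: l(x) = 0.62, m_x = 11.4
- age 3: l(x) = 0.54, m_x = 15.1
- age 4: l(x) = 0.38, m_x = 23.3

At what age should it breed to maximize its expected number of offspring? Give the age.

Expected offspring if breeding at age x = l(x) × m_x:
  age 1: 0.79 × 9.6 = 7.584
  age 2: 0.62 × 11.4 = 7.068
  age 3: 0.54 × 15.1 = 8.154
  age 4: 0.38 × 23.3 = 8.854
Maximum at age 4 (8.854).

4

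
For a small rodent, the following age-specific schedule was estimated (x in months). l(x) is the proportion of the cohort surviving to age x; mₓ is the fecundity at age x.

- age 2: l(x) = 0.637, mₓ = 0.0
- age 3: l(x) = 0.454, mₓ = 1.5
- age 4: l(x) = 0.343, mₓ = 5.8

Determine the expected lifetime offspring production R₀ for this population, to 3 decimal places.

2.670

R₀ = Σ l(x) mₓ:
  age 2: 0.637 × 0.0 = 0.0000
  age 3: 0.454 × 1.5 = 0.6810
  age 4: 0.343 × 5.8 = 1.9894
R₀ = 0.0000 + 0.6810 + 1.9894 = 2.6704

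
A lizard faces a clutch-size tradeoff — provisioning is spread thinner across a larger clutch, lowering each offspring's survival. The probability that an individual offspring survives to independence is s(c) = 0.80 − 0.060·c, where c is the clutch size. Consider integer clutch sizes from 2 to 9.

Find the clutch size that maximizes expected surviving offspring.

Expected surviving offspring = c × s(c):
  c=2: 2 × 0.680 = 1.360
  c=3: 3 × 0.620 = 1.860
  c=4: 4 × 0.560 = 2.240
  c=5: 5 × 0.500 = 2.500
  c=6: 6 × 0.440 = 2.640
  c=7: 7 × 0.380 = 2.660
  c=8: 8 × 0.320 = 2.560
  c=9: 9 × 0.260 = 2.340
Maximum at c = 7 (2.660 surviving offspring).

7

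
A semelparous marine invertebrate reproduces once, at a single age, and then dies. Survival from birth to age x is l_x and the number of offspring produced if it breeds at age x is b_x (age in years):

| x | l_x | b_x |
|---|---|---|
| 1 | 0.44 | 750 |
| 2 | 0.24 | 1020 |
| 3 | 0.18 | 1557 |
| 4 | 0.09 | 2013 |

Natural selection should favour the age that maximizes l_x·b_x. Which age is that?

1

Expected offspring if breeding at age x = l_x × b_x:
  age 1: 0.44 × 750 = 330.000
  age 2: 0.24 × 1020 = 244.800
  age 3: 0.18 × 1557 = 280.260
  age 4: 0.09 × 2013 = 181.170
Maximum at age 1 (330.000).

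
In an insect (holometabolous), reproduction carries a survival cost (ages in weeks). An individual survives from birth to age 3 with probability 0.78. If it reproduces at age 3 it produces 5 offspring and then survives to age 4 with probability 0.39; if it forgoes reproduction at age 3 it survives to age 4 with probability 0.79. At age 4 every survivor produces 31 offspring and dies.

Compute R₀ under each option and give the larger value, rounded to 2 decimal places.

breed at age 3: R₀ = 0.78 × (5 + 0.39 × 31) = 0.78 × 17.0900 = 13.3302
delay to age 4: R₀ = 0.78 × (0.79 × 31) = 0.78 × 24.4900 = 19.1022
Higher: delay to age 4 (19.1022).

19.10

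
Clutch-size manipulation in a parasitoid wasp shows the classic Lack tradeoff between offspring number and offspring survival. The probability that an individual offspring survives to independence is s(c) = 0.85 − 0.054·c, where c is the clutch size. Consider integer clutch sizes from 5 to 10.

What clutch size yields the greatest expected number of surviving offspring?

Expected surviving offspring = c × s(c):
  c=5: 5 × 0.580 = 2.900
  c=6: 6 × 0.526 = 3.156
  c=7: 7 × 0.472 = 3.304
  c=8: 8 × 0.418 = 3.344
  c=9: 9 × 0.364 = 3.276
  c=10: 10 × 0.310 = 3.100
Maximum at c = 8 (3.344 surviving offspring).

8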